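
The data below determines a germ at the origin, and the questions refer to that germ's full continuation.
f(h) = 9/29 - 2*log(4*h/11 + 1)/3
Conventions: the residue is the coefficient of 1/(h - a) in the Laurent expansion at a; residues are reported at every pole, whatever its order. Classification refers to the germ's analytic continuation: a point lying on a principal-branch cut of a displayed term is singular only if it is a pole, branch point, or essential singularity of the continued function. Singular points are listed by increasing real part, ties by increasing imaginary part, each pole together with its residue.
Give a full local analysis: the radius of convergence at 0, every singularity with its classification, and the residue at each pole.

Branch term (-2/3)*log(1 - h/(-11/4)): its argument vanishes at h = -11/4, a logarithmic branch point, modulus 11/4.
The radius of convergence is the smallest modulus among the singular points: 11/4.

Radius of convergence at 0: 11/4.
At -11/4: a logarithmic branch point.


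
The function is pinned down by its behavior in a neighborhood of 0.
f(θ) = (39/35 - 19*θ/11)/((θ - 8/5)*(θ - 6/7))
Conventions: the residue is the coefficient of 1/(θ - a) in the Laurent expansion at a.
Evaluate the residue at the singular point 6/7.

The residue is 141/286.

At the order-1 pole 6/7 set g(θ) = (θ - (6/7))*f(θ) = (39/35 - 19*θ/11)/(θ - 8/5).
Simple pole: residue = g(a) at a = 6/7, which is 141/286.


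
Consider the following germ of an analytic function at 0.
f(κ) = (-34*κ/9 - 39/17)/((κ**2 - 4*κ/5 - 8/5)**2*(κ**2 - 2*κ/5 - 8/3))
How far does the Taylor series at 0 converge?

The radius of convergence is -2/5 + (2/5)*sqrt(11).

Denominator factor (κ**2 - 4*κ/5 - 8/5)^2: discriminant 176/25, real irrational roots 2/5 + (2/5)*sqrt(11) and 2/5 - (2/5)*sqrt(11); poles of order 2, moduli 2/5 + (2/5)*sqrt(11) and -2/5 + (2/5)*sqrt(11).
Denominator factor (κ**2 - 2*κ/5 - 8/3): discriminant 812/75, real irrational roots 1/5 + (1/15)*sqrt(609) and 1/5 - (1/15)*sqrt(609); poles of order 1, moduli 1/5 + (1/15)*sqrt(609) and -1/5 + (1/15)*sqrt(609).
The radius of convergence is the smallest modulus among the singular points: -2/5 + (2/5)*sqrt(11).


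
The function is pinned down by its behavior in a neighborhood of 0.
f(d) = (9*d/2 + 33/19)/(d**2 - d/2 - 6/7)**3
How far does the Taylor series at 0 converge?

Denominator factor (d**2 - d/2 - 6/7)^3: discriminant 103/28, real irrational roots 1/4 + (1/28)*sqrt(721) and 1/4 - (1/28)*sqrt(721); poles of order 3, moduli 1/4 + (1/28)*sqrt(721) and -1/4 + (1/28)*sqrt(721).
The radius of convergence is the smallest modulus among the singular points: -1/4 + (1/28)*sqrt(721).

The radius of convergence is -1/4 + (1/28)*sqrt(721).


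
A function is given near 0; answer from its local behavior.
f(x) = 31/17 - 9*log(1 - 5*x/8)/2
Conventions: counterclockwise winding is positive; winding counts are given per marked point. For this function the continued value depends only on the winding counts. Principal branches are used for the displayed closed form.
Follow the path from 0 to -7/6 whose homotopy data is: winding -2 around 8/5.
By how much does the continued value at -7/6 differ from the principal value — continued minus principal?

The rational part is single-valued and drops out of the difference; each branch term changes only by its own monodromy.
(-9/2)*log(1 - x/(8/5)): each positive loop around 8/5 adds 2*pi*i to the log, so winding -2 contributes (-9/2)*(-2)*2*pi*i = (18)*pi*i.
Summing the contributions at x = -7/6 gives (18)*pi*i.

Continued minus principal equals (18)*pi*i.


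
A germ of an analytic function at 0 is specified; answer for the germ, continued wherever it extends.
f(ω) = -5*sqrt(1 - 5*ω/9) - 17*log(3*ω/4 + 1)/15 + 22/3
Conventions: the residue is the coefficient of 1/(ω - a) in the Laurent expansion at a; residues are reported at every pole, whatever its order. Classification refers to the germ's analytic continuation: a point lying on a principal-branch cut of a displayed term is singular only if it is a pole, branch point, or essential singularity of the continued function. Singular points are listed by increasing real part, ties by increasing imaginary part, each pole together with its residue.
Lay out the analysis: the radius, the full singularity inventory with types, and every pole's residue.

Branch term (-5)*sqrt(1 - ω/(9/5)): its argument vanishes at ω = 9/5, a square-root branch point, modulus 9/5.
Branch term (-17/15)*log(1 - ω/(-4/3)): its argument vanishes at ω = -4/3, a logarithmic branch point, modulus 4/3.
The radius of convergence is the smallest modulus among the singular points: 4/3.
List the singular points by increasing real part (a conjugate pair: the negative imaginary part first).

Radius of convergence at 0: 4/3.
At -4/3: a logarithmic branch point.
At 9/5: an algebraic (square-root) branch point.


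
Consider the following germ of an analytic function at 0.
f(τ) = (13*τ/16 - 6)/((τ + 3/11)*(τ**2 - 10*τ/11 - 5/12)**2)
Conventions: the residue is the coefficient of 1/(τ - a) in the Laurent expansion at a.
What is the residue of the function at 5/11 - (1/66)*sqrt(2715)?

The residue is 13117005/37538 + (818216159541/122978241800)*sqrt(2715).

The factor τ**2 - 10*τ/11 - 5/12 splits as (τ - a)(τ - a') with a = 5/11 - (1/66)*sqrt(2715), a' = 5/11 + (1/66)*sqrt(2715). At the order-2 pole a set g(τ) = (τ - a)^2*f(τ) = [(13*τ/16 - 6)/(τ + 3/11)] / (τ - a')^2.
Order-2 pole: residue = g'(a); g'(5/11 - (1/66)*sqrt(2715)) = 13117005/37538 + (818216159541/122978241800)*sqrt(2715), so the residue is 13117005/37538 + (818216159541/122978241800)*sqrt(2715).


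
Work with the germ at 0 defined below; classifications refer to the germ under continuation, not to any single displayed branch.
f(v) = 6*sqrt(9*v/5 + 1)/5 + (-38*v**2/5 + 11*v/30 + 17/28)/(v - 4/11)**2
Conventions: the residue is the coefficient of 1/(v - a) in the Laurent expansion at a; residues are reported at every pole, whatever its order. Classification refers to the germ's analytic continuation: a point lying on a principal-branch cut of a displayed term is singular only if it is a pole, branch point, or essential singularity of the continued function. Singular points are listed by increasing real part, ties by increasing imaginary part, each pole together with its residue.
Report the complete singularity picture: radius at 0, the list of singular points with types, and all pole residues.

Radius of convergence at 0: 4/11.
At -5/9: an algebraic (square-root) branch point.
At 4/11: a pole of order 2; residue -1703/330.

Denominator factor (v - 4/11)^2: pole of order 2 at 4/11, modulus 4/11.
Branch term (6/5)*sqrt(1 - v/(-5/9)): its argument vanishes at v = -5/9, a square-root branch point, modulus 5/9.
The radius of convergence is the smallest modulus among the singular points: 4/11.
The branch term is analytic at 4/11 and contributes nothing to the residue; only the rational part matters.
At the order-2 pole 4/11 set g(v) = (v - (4/11))^2*(rational part) = -38*v**2/5 + 11*v/30 + 17/28.
Order-2 pole: residue = g'(a); g'(4/11) = -1703/330, so the residue is -1703/330.
List the singular points by increasing real part (a conjugate pair: the negative imaginary part first).


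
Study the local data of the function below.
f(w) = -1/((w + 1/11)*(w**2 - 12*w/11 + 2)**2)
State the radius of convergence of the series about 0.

Denominator factor (w + 1/11): pole of order 1 at -1/11, modulus 1/11.
Denominator factor (w**2 - 12*w/11 + 2)^2: discriminant -824/121, complex-conjugate roots (6/11) + ((1/11)*sqrt(206))*i and (6/11) - ((1/11)*sqrt(206))*i; poles of order 2, moduli sqrt(2) and sqrt(2).
The radius of convergence is the smallest modulus among the singular points: 1/11.

The radius of convergence is 1/11.


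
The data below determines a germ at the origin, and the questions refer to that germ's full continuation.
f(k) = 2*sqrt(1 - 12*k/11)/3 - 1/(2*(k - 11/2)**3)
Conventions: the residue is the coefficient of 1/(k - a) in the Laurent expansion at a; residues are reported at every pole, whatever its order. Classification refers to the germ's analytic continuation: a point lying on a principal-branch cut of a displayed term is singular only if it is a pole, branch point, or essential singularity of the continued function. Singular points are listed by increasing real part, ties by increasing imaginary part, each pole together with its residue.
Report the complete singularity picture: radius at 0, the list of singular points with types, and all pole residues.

Denominator factor (k - 11/2)^3: pole of order 3 at 11/2, modulus 11/2.
Branch term (2/3)*sqrt(1 - k/(11/12)): its argument vanishes at k = 11/12, a square-root branch point, modulus 11/12.
The radius of convergence is the smallest modulus among the singular points: 11/12.
The branch term is analytic at 11/2 and contributes nothing to the residue; only the rational part matters.
At the order-3 pole 11/2 set g(k) = (k - (11/2))^3*(rational part) = -1/2.
Order-3 pole: residue = g''(a)/2; g''(11/2) = 0, so the residue is 0.
List the singular points by increasing real part (a conjugate pair: the negative imaginary part first).

Radius of convergence at 0: 11/12.
At 11/12: an algebraic (square-root) branch point.
At 11/2: a pole of order 3; residue 0.


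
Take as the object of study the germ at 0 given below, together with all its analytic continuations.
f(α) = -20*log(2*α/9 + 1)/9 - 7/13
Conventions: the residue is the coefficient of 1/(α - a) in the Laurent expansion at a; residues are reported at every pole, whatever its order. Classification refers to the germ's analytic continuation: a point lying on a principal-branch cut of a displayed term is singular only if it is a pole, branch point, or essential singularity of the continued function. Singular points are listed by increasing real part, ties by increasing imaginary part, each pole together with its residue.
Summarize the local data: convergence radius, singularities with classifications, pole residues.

Branch term (-20/9)*log(1 - α/(-9/2)): its argument vanishes at α = -9/2, a logarithmic branch point, modulus 9/2.
The radius of convergence is the smallest modulus among the singular points: 9/2.

Radius of convergence at 0: 9/2.
At -9/2: a logarithmic branch point.


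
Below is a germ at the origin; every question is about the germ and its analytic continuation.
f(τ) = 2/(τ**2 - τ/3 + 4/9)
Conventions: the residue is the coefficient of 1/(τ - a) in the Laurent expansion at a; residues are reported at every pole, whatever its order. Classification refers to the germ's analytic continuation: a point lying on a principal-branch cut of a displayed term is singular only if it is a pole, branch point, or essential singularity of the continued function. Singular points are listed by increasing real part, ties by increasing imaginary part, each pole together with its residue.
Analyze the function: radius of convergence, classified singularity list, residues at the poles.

Radius of convergence at 0: 2/3.
At (1/6) - ((1/6)*sqrt(15))*i: a pole of order 1; residue ((2/5)*sqrt(15))*i.
At (1/6) + ((1/6)*sqrt(15))*i: a pole of order 1; residue -((2/5)*sqrt(15))*i.

Denominator factor (τ**2 - τ/3 + 4/9): discriminant -5/3, complex-conjugate roots (1/6) + ((1/6)*sqrt(15))*i and (1/6) - ((1/6)*sqrt(15))*i; poles of order 1, moduli 2/3 and 2/3.
The radius of convergence is the smallest modulus among the singular points: 2/3.
The factor τ**2 - τ/3 + 4/9 splits as (τ - a)(τ - a') with a = (1/6) - ((1/6)*sqrt(15))*i, a' = (1/6) + ((1/6)*sqrt(15))*i. At the order-1 pole a set g(τ) = (τ - a)*f(τ) = [2] / (τ - a').
Simple pole: residue = g(a) at a = (1/6) - ((1/6)*sqrt(15))*i, which is ((2/5)*sqrt(15))*i.
The factor τ**2 - τ/3 + 4/9 splits as (τ - a)(τ - a') with a = (1/6) + ((1/6)*sqrt(15))*i, a' = (1/6) - ((1/6)*sqrt(15))*i. At the order-1 pole a set g(τ) = (τ - a)*f(τ) = [2] / (τ - a').
Simple pole: residue = g(a) at a = (1/6) + ((1/6)*sqrt(15))*i, which is -((2/5)*sqrt(15))*i.
List the singular points by increasing real part (a conjugate pair: the negative imaginary part first).


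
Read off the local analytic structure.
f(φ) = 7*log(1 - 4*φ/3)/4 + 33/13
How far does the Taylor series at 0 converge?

Branch term (7/4)*log(1 - φ/(3/4)): its argument vanishes at φ = 3/4, a logarithmic branch point, modulus 3/4.
The radius of convergence is the smallest modulus among the singular points: 3/4.

The radius of convergence is 3/4.


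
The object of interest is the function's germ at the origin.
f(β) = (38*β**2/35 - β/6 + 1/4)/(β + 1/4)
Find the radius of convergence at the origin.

Denominator factor (β + 1/4): pole of order 1 at -1/4, modulus 1/4.
The radius of convergence is the smallest modulus among the singular points: 1/4.

The radius of convergence is 1/4.


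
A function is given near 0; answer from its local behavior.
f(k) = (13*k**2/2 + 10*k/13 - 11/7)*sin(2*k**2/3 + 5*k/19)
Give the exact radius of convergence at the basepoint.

The factor sin(2*k**2/3 + 5*k/19) is entire and contributes no finite singular point.
The polynomial part has no poles.
No finite singular points: the Taylor series at 0 converges everywhere.

The radius of convergence is infinite.


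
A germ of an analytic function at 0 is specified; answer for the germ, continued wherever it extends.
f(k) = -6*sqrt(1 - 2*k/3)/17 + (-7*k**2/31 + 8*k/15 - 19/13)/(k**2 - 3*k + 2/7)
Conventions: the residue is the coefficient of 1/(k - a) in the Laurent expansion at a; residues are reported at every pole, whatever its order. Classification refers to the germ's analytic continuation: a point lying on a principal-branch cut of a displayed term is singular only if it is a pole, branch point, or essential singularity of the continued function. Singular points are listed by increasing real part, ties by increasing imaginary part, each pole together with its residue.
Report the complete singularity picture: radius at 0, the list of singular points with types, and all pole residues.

Radius of convergence at 0: 3/2 - (1/14)*sqrt(385).
At 3/2 - (1/14)*sqrt(385): a pole of order 1; residue -67/930 + (591/20150)*sqrt(385).
At 3/2: an algebraic (square-root) branch point.
At 3/2 + (1/14)*sqrt(385): a pole of order 1; residue -67/930 - (591/20150)*sqrt(385).

Denominator factor (k**2 - 3*k + 2/7): discriminant 55/7, real irrational roots 3/2 + (1/14)*sqrt(385) and 3/2 - (1/14)*sqrt(385); poles of order 1, moduli 3/2 + (1/14)*sqrt(385) and 3/2 - (1/14)*sqrt(385).
Branch term (-6/17)*sqrt(1 - k/(3/2)): its argument vanishes at k = 3/2, a square-root branch point, modulus 3/2.
The radius of convergence is the smallest modulus among the singular points: 3/2 - (1/14)*sqrt(385).
The branch term is analytic at 3/2 - (1/14)*sqrt(385) and contributes nothing to the residue; only the rational part matters.
The factor k**2 - 3*k + 2/7 splits as (k - a)(k - a') with a = 3/2 - (1/14)*sqrt(385), a' = 3/2 + (1/14)*sqrt(385). At the order-1 pole a set g(k) = (k - a)*(rational part) = [-7*k**2/31 + 8*k/15 - 19/13] / (k - a').
Simple pole: residue = g(a) at a = 3/2 - (1/14)*sqrt(385), which is -67/930 + (591/20150)*sqrt(385).
The branch term is analytic at 3/2 + (1/14)*sqrt(385) and contributes nothing to the residue; only the rational part matters.
The factor k**2 - 3*k + 2/7 splits as (k - a)(k - a') with a = 3/2 + (1/14)*sqrt(385), a' = 3/2 - (1/14)*sqrt(385). At the order-1 pole a set g(k) = (k - a)*(rational part) = [-7*k**2/31 + 8*k/15 - 19/13] / (k - a').
Simple pole: residue = g(a) at a = 3/2 + (1/14)*sqrt(385), which is -67/930 - (591/20150)*sqrt(385).
List the singular points by increasing real part (a conjugate pair: the negative imaginary part first).


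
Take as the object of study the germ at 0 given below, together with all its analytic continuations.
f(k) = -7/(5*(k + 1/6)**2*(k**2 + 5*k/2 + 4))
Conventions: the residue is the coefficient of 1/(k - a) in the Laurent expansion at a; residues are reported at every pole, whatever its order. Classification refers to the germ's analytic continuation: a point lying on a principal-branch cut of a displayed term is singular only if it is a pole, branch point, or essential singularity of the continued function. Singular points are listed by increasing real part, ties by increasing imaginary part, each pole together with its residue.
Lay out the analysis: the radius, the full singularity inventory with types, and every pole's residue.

Radius of convergence at 0: 1/6.
At (-5/4) - ((1/4)*sqrt(39))*i: a pole of order 1; residue (-189/1625) + ((147/21125)*sqrt(39))*i.
At (-5/4) + ((1/4)*sqrt(39))*i: a pole of order 1; residue (-189/1625) - ((147/21125)*sqrt(39))*i.
At -1/6: a pole of order 2; residue 378/1625.


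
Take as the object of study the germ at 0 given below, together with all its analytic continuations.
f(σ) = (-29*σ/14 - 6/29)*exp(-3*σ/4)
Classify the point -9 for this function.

There is no denominator, hence no pole anywhere.
The factor exp(-3*σ/4) is entire.
So the germ continues analytically to -9.

The point is a regular point.


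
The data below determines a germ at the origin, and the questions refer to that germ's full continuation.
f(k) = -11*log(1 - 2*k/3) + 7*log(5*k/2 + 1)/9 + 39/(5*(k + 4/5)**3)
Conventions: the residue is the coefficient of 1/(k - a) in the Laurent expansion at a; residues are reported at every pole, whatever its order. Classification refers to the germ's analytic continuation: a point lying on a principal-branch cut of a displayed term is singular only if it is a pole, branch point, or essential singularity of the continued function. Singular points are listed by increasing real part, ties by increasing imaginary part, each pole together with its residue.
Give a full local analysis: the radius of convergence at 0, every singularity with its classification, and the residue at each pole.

Radius of convergence at 0: 2/5.
At -4/5: a pole of order 3; residue 0.
At -2/5: a logarithmic branch point.
At 3/2: a logarithmic branch point.

Denominator factor (k + 4/5)^3: pole of order 3 at -4/5, modulus 4/5.
Branch term (-11)*log(1 - k/(3/2)): its argument vanishes at k = 3/2, a logarithmic branch point, modulus 3/2.
Branch term (7/9)*log(1 - k/(-2/5)): its argument vanishes at k = -2/5, a logarithmic branch point, modulus 2/5.
The radius of convergence is the smallest modulus among the singular points: 2/5.
The branch terms are analytic at -4/5 and contribute nothing to the residue; only the rational part matters.
At the order-3 pole -4/5 set g(k) = (k - (-4/5))^3*(rational part) = 39/5.
Order-3 pole: residue = g''(a)/2; g''(-4/5) = 0, so the residue is 0.
List the singular points by increasing real part (a conjugate pair: the negative imaginary part first).


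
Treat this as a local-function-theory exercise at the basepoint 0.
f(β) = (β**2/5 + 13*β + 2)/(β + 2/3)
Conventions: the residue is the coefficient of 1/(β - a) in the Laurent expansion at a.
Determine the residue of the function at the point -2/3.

At the order-1 pole -2/3 set g(β) = (β - (-2/3))*f(β) = β**2/5 + 13*β + 2.
Simple pole: residue = g(a) at a = -2/3, which is -296/45.

The residue is -296/45.


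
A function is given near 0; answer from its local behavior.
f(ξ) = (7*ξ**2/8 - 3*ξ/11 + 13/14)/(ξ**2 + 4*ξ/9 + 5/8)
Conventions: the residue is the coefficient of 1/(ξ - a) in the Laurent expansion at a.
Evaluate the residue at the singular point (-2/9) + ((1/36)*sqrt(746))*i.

The residue is (-131/396) - ((211049/16543296)*sqrt(746))*i.

The factor ξ**2 + 4*ξ/9 + 5/8 splits as (ξ - a)(ξ - a') with a = (-2/9) + ((1/36)*sqrt(746))*i, a' = (-2/9) - ((1/36)*sqrt(746))*i. At the order-1 pole a set g(ξ) = (ξ - a)*f(ξ) = [7*ξ**2/8 - 3*ξ/11 + 13/14] / (ξ - a').
Simple pole: residue = g(a) at a = (-2/9) + ((1/36)*sqrt(746))*i, which is (-131/396) - ((211049/16543296)*sqrt(746))*i.


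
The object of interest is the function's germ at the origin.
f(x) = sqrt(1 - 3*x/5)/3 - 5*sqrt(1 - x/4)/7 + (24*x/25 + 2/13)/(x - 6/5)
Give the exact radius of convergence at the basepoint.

Denominator factor (x - 6/5): pole of order 1 at 6/5, modulus 6/5.
Branch term (-5/7)*sqrt(1 - x/(4)): its argument vanishes at x = 4, a square-root branch point, modulus 4.
Branch term (1/3)*sqrt(1 - x/(5/3)): its argument vanishes at x = 5/3, a square-root branch point, modulus 5/3.
The radius of convergence is the smallest modulus among the singular points: 6/5.

The radius of convergence is 6/5.


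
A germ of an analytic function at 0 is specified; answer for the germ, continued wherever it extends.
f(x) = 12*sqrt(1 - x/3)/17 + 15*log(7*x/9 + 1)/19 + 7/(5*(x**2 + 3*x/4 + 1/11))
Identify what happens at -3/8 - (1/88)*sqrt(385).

The point is a pole of order 1.

The denominator factor x**2 + 3*x/4 + 1/11 vanishes at -3/8 - (1/88)*sqrt(385) and appears to the power 1; the numerator there equals 7/5, nonzero, and no other factor vanishes.
The branch terms are analytic at this point.
Hence a pole whose order is the multiplicity, 1.


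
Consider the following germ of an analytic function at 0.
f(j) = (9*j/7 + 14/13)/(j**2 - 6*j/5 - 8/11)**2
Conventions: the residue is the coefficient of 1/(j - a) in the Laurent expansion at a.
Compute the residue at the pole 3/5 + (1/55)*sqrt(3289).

The residue is -(231275/32541964)*sqrt(3289).

The factor j**2 - 6*j/5 - 8/11 splits as (j - a)(j - a') with a = 3/5 + (1/55)*sqrt(3289), a' = 3/5 - (1/55)*sqrt(3289). At the order-2 pole a set g(j) = (j - a)^2*f(j) = [9*j/7 + 14/13] / (j - a')^2.
Order-2 pole: residue = g'(a); g'(3/5 + (1/55)*sqrt(3289)) = -(231275/32541964)*sqrt(3289), so the residue is -(231275/32541964)*sqrt(3289).


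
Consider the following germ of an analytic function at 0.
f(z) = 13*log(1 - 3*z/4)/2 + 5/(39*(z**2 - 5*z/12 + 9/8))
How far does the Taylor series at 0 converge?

Denominator factor (z**2 - 5*z/12 + 9/8): discriminant -623/144, complex-conjugate roots (5/24) + ((1/24)*sqrt(623))*i and (5/24) - ((1/24)*sqrt(623))*i; poles of order 1, moduli (3/4)*sqrt(2) and (3/4)*sqrt(2).
Branch term (13/2)*log(1 - z/(4/3)): its argument vanishes at z = 4/3, a logarithmic branch point, modulus 4/3.
The radius of convergence is the smallest modulus among the singular points: (3/4)*sqrt(2).

The radius of convergence is (3/4)*sqrt(2).


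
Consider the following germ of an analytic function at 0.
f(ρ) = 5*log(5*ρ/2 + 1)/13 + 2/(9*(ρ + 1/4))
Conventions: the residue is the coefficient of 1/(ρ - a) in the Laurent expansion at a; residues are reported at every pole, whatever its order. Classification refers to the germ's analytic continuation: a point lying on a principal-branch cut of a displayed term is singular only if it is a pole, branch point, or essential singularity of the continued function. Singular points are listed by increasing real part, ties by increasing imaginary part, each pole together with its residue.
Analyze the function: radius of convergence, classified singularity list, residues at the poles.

Radius of convergence at 0: 1/4.
At -2/5: a logarithmic branch point.
At -1/4: a pole of order 1; residue 2/9.

Denominator factor (ρ + 1/4): pole of order 1 at -1/4, modulus 1/4.
Branch term (5/13)*log(1 - ρ/(-2/5)): its argument vanishes at ρ = -2/5, a logarithmic branch point, modulus 2/5.
The radius of convergence is the smallest modulus among the singular points: 1/4.
The branch term is analytic at -1/4 and contributes nothing to the residue; only the rational part matters.
At the order-1 pole -1/4 set g(ρ) = (ρ - (-1/4))*(rational part) = 2/9.
Simple pole: residue = g(a) at a = -1/4, which is 2/9.
List the singular points by increasing real part (a conjugate pair: the negative imaginary part first).


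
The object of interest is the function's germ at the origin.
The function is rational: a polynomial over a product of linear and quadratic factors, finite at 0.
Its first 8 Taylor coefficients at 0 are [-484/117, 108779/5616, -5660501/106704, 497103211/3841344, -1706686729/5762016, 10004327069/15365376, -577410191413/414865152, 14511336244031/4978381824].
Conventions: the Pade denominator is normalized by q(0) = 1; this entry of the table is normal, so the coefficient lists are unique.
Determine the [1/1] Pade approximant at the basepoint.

The Pade approximant has numerator coefficients [-484/117, 771237907/95926896]; denominator coefficients [1, 46781/17081].

Taylor coefficients needed (read off): a_0 = -484/117, a_1 = 108779/5616, a_2 = -5660501/106704.
Write the denominator as Q(χ) = 1 + q1*χ. Requiring Q*f - P = O(χ^3) with deg P <= 1 kills the coefficients of χ^2..χ^2 in Q*f:
  χ^2: a_2 + q1*a_1 = 0, i.e. -5660501/106704 + (108779/5616)*q1 = 0.
Solving this linear system: q1 = 46781/17081.
The numerator is Q*f truncated at degree 1: P0 = a_0 = -484/117; P1 = a_1 + q1*a_0 = 771237907/95926896.


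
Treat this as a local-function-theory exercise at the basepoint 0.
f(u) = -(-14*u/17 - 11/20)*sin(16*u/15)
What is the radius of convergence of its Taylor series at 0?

The radius of convergence is infinite.

The factor -sin(16*u/15) is entire and contributes no finite singular point.
The polynomial part has no poles.
No finite singular points: the Taylor series at 0 converges everywhere.


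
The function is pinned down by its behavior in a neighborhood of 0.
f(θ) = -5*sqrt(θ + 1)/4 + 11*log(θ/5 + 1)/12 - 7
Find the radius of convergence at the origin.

Branch term (11/12)*log(1 - θ/(-5)): its argument vanishes at θ = -5, a logarithmic branch point, modulus 5.
Branch term (-5/4)*sqrt(1 - θ/(-1)): its argument vanishes at θ = -1, a square-root branch point, modulus 1.
The radius of convergence is the smallest modulus among the singular points: 1.

The radius of convergence is 1.


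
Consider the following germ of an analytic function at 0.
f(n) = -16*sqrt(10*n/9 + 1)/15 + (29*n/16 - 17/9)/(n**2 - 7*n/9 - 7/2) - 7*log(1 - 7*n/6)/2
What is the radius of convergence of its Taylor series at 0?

The radius of convergence is 6/7.

Denominator factor (n**2 - 7*n/9 - 7/2): discriminant 1183/81, real irrational roots 7/18 + (13/18)*sqrt(7) and 7/18 - (13/18)*sqrt(7); poles of order 1, moduli 7/18 + (13/18)*sqrt(7) and -7/18 + (13/18)*sqrt(7).
Branch term (-16/15)*sqrt(1 - n/(-9/10)): its argument vanishes at n = -9/10, a square-root branch point, modulus 9/10.
Branch term (-7/2)*log(1 - n/(6/7)): its argument vanishes at n = 6/7, a logarithmic branch point, modulus 6/7.
The radius of convergence is the smallest modulus among the singular points: 6/7.


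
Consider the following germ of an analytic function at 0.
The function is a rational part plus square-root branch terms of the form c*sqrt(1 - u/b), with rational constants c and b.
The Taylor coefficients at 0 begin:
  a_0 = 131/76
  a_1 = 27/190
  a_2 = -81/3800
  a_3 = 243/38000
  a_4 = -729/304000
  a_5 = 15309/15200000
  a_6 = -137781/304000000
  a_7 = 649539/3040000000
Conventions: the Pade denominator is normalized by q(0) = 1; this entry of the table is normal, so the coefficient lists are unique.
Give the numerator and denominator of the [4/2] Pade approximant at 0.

Taylor coefficients needed (read off): a_0 = 131/76, a_1 = 27/190, a_2 = -81/3800, a_3 = 243/38000, a_4 = -729/304000, a_5 = 15309/15200000, a_6 = -137781/304000000.
Write the denominator as Q(u) = 1 + q1*u + q2*u^2. Requiring Q*f - P = O(u^7) with deg P <= 4 kills the coefficients of u^5..u^6 in Q*f:
  u^5: a_5 + q1*a_4 + q2*a_3 = 0, i.e. 15309/15200000 + (-729/304000)*q1 + (243/38000)*q2 = 0.
  u^6: a_6 + q1*a_5 + q2*a_4 = 0, i.e. -137781/304000000 + (15309/15200000)*q1 + (-729/304000)*q2 = 0.
Solving this linear system: q1 = 7/10, q2 = 21/200.
The numerator is Q*f truncated at degree 4: P0 = a_0 = 131/76; P1 = a_1 + q1*a_0 = 205/152; P2 = a_2 + q1*a_1 + q2*a_0 = 3939/15200; P3 = a_3 + q1*a_2 + q2*a_1 = 243/38000; P4 = a_4 + q1*a_3 + q2*a_2 = -243/1520000.

The Pade approximant has numerator coefficients [131/76, 205/152, 3939/15200, 243/38000, -243/1520000]; denominator coefficients [1, 7/10, 21/200].


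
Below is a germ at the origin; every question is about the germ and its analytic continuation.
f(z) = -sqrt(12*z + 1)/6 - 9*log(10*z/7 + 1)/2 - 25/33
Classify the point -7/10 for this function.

The point is a logarithmic branch point.

The term (-9/2)*log(1 - z/(-7/10)) has argument 1 - -7/10/(-7/10) = 0 at -7/10: a logarithmic (infinitely-sheeted) branch point; the remaining terms are analytic or single-valued there.


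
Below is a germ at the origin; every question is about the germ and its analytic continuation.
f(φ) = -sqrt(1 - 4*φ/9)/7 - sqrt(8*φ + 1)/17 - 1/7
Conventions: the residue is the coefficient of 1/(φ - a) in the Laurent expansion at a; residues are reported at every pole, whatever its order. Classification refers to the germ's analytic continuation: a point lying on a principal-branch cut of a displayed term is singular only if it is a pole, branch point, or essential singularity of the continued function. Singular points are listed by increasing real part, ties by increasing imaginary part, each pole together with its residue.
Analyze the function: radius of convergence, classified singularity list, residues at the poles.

Branch term (-1/17)*sqrt(1 - φ/(-1/8)): its argument vanishes at φ = -1/8, a square-root branch point, modulus 1/8.
Branch term (-1/7)*sqrt(1 - φ/(9/4)): its argument vanishes at φ = 9/4, a square-root branch point, modulus 9/4.
The radius of convergence is the smallest modulus among the singular points: 1/8.
List the singular points by increasing real part (a conjugate pair: the negative imaginary part first).

Radius of convergence at 0: 1/8.
At -1/8: an algebraic (square-root) branch point.
At 9/4: an algebraic (square-root) branch point.


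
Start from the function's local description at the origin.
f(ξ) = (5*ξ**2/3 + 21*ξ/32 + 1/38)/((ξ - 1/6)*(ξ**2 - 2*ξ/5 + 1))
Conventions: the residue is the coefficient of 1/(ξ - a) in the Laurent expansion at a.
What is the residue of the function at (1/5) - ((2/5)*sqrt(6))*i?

The residue is (77695/105184) + ((334925/1262208)*sqrt(6))*i.


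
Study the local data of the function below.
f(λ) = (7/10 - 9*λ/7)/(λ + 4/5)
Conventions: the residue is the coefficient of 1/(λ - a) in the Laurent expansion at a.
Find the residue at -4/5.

The residue is 121/70.

At the order-1 pole -4/5 set g(λ) = (λ - (-4/5))*f(λ) = 7/10 - 9*λ/7.
Simple pole: residue = g(a) at a = -4/5, which is 121/70.


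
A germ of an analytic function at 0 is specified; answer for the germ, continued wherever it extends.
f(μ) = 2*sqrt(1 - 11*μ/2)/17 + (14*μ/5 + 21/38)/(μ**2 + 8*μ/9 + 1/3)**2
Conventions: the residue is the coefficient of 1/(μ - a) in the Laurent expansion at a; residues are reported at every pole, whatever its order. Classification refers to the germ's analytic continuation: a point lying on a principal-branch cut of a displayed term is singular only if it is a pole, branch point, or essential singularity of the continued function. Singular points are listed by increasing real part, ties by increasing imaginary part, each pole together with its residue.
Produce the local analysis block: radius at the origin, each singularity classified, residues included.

Radius of convergence at 0: 2/11.
At (-4/9) - ((1/9)*sqrt(11))*i: a pole of order 2; residue -((95823/91960)*sqrt(11))*i.
At (-4/9) + ((1/9)*sqrt(11))*i: a pole of order 2; residue ((95823/91960)*sqrt(11))*i.
At 2/11: an algebraic (square-root) branch point.


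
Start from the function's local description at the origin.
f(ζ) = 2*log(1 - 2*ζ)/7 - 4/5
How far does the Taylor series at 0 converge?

Branch term (2/7)*log(1 - ζ/(1/2)): its argument vanishes at ζ = 1/2, a logarithmic branch point, modulus 1/2.
The radius of convergence is the smallest modulus among the singular points: 1/2.

The radius of convergence is 1/2.


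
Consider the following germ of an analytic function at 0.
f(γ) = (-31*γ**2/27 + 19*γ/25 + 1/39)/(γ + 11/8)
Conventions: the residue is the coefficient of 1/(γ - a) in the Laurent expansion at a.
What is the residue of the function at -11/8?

The residue is -1791547/561600.

At the order-1 pole -11/8 set g(γ) = (γ - (-11/8))*f(γ) = -31*γ**2/27 + 19*γ/25 + 1/39.
Simple pole: residue = g(a) at a = -11/8, which is -1791547/561600.


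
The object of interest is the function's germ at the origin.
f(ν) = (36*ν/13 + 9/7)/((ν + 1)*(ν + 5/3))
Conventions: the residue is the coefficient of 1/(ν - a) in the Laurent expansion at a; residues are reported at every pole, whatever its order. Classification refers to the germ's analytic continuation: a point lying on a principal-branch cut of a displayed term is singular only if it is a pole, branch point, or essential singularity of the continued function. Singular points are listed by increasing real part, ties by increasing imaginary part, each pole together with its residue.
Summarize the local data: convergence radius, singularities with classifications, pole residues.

Denominator factor (ν + 1): pole of order 1 at -1, modulus 1.
Denominator factor (ν + 5/3): pole of order 1 at -5/3, modulus 5/3.
The radius of convergence is the smallest modulus among the singular points: 1.
At the order-1 pole -5/3 set g(ν) = (ν - (-5/3))*f(ν) = (36*ν/13 + 9/7)/(ν + 1).
Simple pole: residue = g(a) at a = -5/3, which is 909/182.
At the order-1 pole -1 set g(ν) = (ν - (-1))*f(ν) = (36*ν/13 + 9/7)/(ν + 5/3).
Simple pole: residue = g(a) at a = -1, which is -405/182.
List the singular points by increasing real part (a conjugate pair: the negative imaginary part first).

Radius of convergence at 0: 1.
At -5/3: a pole of order 1; residue 909/182.
At -1: a pole of order 1; residue -405/182.


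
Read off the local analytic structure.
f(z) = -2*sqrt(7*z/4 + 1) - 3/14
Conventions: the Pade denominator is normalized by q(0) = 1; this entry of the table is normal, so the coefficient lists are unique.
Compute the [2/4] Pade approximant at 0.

Taylor coefficients needed (expand at 0): a_0 = -31/14, a_1 = -7/4, a_2 = 49/64, a_3 = -343/512, a_4 = 12005/16384, a_5 = -117649/131072, a_6 = 2470629/2097152.
Write the denominator as Q(z) = 1 + q1*z + q2*z^2 + q3*z^3 + q4*z^4. Requiring Q*f - P = O(z^7) with deg P <= 2 kills the coefficients of z^3..z^6 in Q*f:
  z^3: a_3 + q1*a_2 + q2*a_1 + q3*a_0 = 0, i.e. -343/512 + (49/64)*q1 + (-7/4)*q2 + (-31/14)*q3 = 0.
  z^4: a_4 + q1*a_3 + q2*a_2 + q3*a_1 + q4*a_0 = 0, i.e. 12005/16384 + (-343/512)*q1 + (49/64)*q2 + (-7/4)*q3 + (-31/14)*q4 = 0.
  z^5: a_5 + q1*a_4 + q2*a_3 + q3*a_2 + q4*a_1 = 0, i.e. -117649/131072 + (12005/16384)*q1 + (-343/512)*q2 + (49/64)*q3 + (-7/4)*q4 = 0.
  z^6: a_6 + q1*a_5 + q2*a_4 + q3*a_3 + q4*a_2 = 0, i.e. 2470629/2097152 + (-117649/131072)*q1 + (12005/16384)*q2 + (-343/512)*q3 + (49/64)*q4 = 0.
Solving this linear system: q1 = 407533/231832, q2 = 1744155/3709312, q3 = -492205/7418624, q4 = 3344593/237395968.
The numerator is Q*f truncated at degree 2: P0 = a_0 = -31/14; P1 = a_1 + q1*a_0 = -2616201/463664; P2 = a_2 + q1*a_1 + q2*a_0 = -24866079/7418624.

The Pade approximant has numerator coefficients [-31/14, -2616201/463664, -24866079/7418624]; denominator coefficients [1, 407533/231832, 1744155/3709312, -492205/7418624, 3344593/237395968].


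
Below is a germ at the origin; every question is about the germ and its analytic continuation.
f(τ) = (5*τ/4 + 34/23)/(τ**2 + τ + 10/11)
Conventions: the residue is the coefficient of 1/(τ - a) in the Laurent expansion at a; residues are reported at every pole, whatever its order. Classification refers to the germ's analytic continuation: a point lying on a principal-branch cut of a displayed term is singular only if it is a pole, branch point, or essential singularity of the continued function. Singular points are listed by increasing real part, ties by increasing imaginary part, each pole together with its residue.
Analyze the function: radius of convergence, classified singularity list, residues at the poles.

Denominator factor (τ**2 + τ + 10/11): discriminant -29/11, complex-conjugate roots (-1/2) + ((1/22)*sqrt(319))*i and (-1/2) - ((1/22)*sqrt(319))*i; poles of order 1, moduli (1/11)*sqrt(110) and (1/11)*sqrt(110).
The radius of convergence is the smallest modulus among the singular points: (1/11)*sqrt(110).
The factor τ**2 + τ + 10/11 splits as (τ - a)(τ - a') with a = (-1/2) - ((1/22)*sqrt(319))*i, a' = (-1/2) + ((1/22)*sqrt(319))*i. At the order-1 pole a set g(τ) = (τ - a)*f(τ) = [5*τ/4 + 34/23] / (τ - a').
Simple pole: residue = g(a) at a = (-1/2) - ((1/22)*sqrt(319))*i, which is (5/8) + ((157/5336)*sqrt(319))*i.
The factor τ**2 + τ + 10/11 splits as (τ - a)(τ - a') with a = (-1/2) + ((1/22)*sqrt(319))*i, a' = (-1/2) - ((1/22)*sqrt(319))*i. At the order-1 pole a set g(τ) = (τ - a)*f(τ) = [5*τ/4 + 34/23] / (τ - a').
Simple pole: residue = g(a) at a = (-1/2) + ((1/22)*sqrt(319))*i, which is (5/8) - ((157/5336)*sqrt(319))*i.
List the singular points by increasing real part (a conjugate pair: the negative imaginary part first).

Radius of convergence at 0: (1/11)*sqrt(110).
At (-1/2) - ((1/22)*sqrt(319))*i: a pole of order 1; residue (5/8) + ((157/5336)*sqrt(319))*i.
At (-1/2) + ((1/22)*sqrt(319))*i: a pole of order 1; residue (5/8) - ((157/5336)*sqrt(319))*i.


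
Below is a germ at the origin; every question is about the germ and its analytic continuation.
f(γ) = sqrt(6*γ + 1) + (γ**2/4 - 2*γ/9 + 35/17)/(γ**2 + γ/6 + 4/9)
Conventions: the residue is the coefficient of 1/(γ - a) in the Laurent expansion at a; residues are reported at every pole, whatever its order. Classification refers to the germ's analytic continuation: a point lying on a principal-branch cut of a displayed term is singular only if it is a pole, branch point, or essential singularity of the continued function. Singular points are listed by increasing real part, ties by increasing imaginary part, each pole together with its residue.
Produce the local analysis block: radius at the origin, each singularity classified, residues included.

Radius of convergence at 0: 1/6.
At -1/6: an algebraic (square-root) branch point.
At (-1/12) - ((1/4)*sqrt(7))*i: a pole of order 1; residue (-19/144) + ((4133/7344)*sqrt(7))*i.
At (-1/12) + ((1/4)*sqrt(7))*i: a pole of order 1; residue (-19/144) - ((4133/7344)*sqrt(7))*i.

Denominator factor (γ**2 + γ/6 + 4/9): discriminant -7/4, complex-conjugate roots (-1/12) + ((1/4)*sqrt(7))*i and (-1/12) - ((1/4)*sqrt(7))*i; poles of order 1, moduli 2/3 and 2/3.
Branch term (1)*sqrt(1 - γ/(-1/6)): its argument vanishes at γ = -1/6, a square-root branch point, modulus 1/6.
The radius of convergence is the smallest modulus among the singular points: 1/6.
The branch term is analytic at (-1/12) - ((1/4)*sqrt(7))*i and contributes nothing to the residue; only the rational part matters.
The factor γ**2 + γ/6 + 4/9 splits as (γ - a)(γ - a') with a = (-1/12) - ((1/4)*sqrt(7))*i, a' = (-1/12) + ((1/4)*sqrt(7))*i. At the order-1 pole a set g(γ) = (γ - a)*(rational part) = [γ**2/4 - 2*γ/9 + 35/17] / (γ - a').
Simple pole: residue = g(a) at a = (-1/12) - ((1/4)*sqrt(7))*i, which is (-19/144) + ((4133/7344)*sqrt(7))*i.
The branch term is analytic at (-1/12) + ((1/4)*sqrt(7))*i and contributes nothing to the residue; only the rational part matters.
The factor γ**2 + γ/6 + 4/9 splits as (γ - a)(γ - a') with a = (-1/12) + ((1/4)*sqrt(7))*i, a' = (-1/12) - ((1/4)*sqrt(7))*i. At the order-1 pole a set g(γ) = (γ - a)*(rational part) = [γ**2/4 - 2*γ/9 + 35/17] / (γ - a').
Simple pole: residue = g(a) at a = (-1/12) + ((1/4)*sqrt(7))*i, which is (-19/144) - ((4133/7344)*sqrt(7))*i.
List the singular points by increasing real part (a conjugate pair: the negative imaginary part first).


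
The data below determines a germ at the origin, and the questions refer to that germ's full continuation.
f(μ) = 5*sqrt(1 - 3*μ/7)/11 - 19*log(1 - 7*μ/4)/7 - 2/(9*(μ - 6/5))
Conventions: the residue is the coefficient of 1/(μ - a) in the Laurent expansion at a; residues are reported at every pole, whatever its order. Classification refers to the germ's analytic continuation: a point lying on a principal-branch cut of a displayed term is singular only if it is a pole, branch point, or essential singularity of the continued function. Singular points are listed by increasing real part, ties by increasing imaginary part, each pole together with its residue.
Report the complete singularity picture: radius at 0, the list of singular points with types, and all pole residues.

Denominator factor (μ - 6/5): pole of order 1 at 6/5, modulus 6/5.
Branch term (-19/7)*log(1 - μ/(4/7)): its argument vanishes at μ = 4/7, a logarithmic branch point, modulus 4/7.
Branch term (5/11)*sqrt(1 - μ/(7/3)): its argument vanishes at μ = 7/3, a square-root branch point, modulus 7/3.
The radius of convergence is the smallest modulus among the singular points: 4/7.
The branch terms are analytic at 6/5 and contribute nothing to the residue; only the rational part matters.
At the order-1 pole 6/5 set g(μ) = (μ - (6/5))*(rational part) = -2/9.
Simple pole: residue = g(a) at a = 6/5, which is -2/9.
List the singular points by increasing real part (a conjugate pair: the negative imaginary part first).

Radius of convergence at 0: 4/7.
At 4/7: a logarithmic branch point.
At 6/5: a pole of order 1; residue -2/9.
At 7/3: an algebraic (square-root) branch point.
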